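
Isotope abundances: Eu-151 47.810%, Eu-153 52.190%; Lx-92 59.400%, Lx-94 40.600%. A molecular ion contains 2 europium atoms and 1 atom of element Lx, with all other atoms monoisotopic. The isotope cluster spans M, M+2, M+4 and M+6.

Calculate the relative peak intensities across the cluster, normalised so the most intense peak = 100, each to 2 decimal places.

Europium pattern (n=2): 0.22857961 : 0.49904078 : 0.27237961
Element Lx pattern (n=1): 0.5940 : 0.4060
Convolve the two distributions (both contribute in 2-u steps):
  M: 0.22857961×0.5940 = 0.135776
  M+2: 0.22857961×0.4060 + 0.49904078×0.5940 = 0.389234
  M+4: 0.49904078×0.4060 + 0.27237961×0.5940 = 0.364404
  M+6: 0.27237961×0.4060 = 0.110586
Scale to base peak (0.389234) = 100: 34.88 : 100.00 : 93.62 : 28.41

34.88 : 100.00 : 93.62 : 28.41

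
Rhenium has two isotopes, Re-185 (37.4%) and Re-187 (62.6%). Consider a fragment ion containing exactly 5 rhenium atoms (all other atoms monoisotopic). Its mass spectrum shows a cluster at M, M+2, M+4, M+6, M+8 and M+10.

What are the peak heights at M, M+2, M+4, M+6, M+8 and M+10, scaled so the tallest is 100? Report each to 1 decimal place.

Expanding (0.374 + 0.626)^5:
P(M) = 0.374^5 = 0.007317
P(M+2) = 5 × 0.374^4 × 0.626^1 = 0.061239
P(M+4) = 10 × 0.374^3 × 0.626^2 = 0.205005
P(M+6) = 10 × 0.374^2 × 0.626^3 = 0.343136
P(M+8) = 5 × 0.374^1 × 0.626^4 = 0.287170
P(M+10) = 0.626^5 = 0.096133
The M+6 peak is largest (0.343136); scaling to 100 gives 2.1 : 17.8 : 59.7 : 100.0 : 83.7 : 28.0.

2.1 : 17.8 : 59.7 : 100.0 : 83.7 : 28.0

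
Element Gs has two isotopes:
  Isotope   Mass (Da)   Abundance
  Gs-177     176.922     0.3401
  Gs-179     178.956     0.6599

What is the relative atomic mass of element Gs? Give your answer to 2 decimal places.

178.26 Da

Weight each isotope mass by its fractional abundance: 0.3401 × 176.922 + 0.6599 × 178.956
= 60.1712 + 118.0931 = 178.2643 Da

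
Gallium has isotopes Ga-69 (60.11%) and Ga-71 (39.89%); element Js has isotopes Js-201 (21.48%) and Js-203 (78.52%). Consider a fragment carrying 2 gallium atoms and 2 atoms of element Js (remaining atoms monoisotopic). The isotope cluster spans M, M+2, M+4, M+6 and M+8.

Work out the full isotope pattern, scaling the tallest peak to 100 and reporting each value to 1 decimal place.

4.3 : 36.7 : 100.0 : 89.1 : 25.0

Gallium pattern (n=2): 0.36132121 : 0.47955758 : 0.15912121
Element Js pattern (n=2): 0.04613904 : 0.33732192 : 0.61653904
Convolve the two distributions (both contribute in 2-u steps):
  M: 0.36132121×0.04613904 = 0.016671
  M+2: 0.36132121×0.33732192 + 0.47955758×0.04613904 = 0.144008
  M+4: 0.36132121×0.61653904 + 0.47955758×0.33732192 + 0.15912121×0.04613904 = 0.391876
  M+6: 0.47955758×0.61653904 + 0.15912121×0.33732192 = 0.349341
  M+8: 0.15912121×0.61653904 = 0.098104
Scale to base peak (0.391876) = 100: 4.3 : 36.7 : 100.0 : 89.1 : 25.0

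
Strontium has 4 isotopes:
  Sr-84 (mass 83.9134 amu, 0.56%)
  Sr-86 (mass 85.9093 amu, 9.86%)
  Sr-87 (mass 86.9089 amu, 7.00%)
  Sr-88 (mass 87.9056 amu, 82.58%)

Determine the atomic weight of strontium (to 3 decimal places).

The abundance-weighted mean is 0.0056 × 83.9134 + 0.0986 × 85.9093 + 0.0700 × 86.9089 + 0.8258 × 87.9056
= 0.46992 + 8.47066 + 6.08362 + 72.59244 = 87.61664 amu

87.617 amu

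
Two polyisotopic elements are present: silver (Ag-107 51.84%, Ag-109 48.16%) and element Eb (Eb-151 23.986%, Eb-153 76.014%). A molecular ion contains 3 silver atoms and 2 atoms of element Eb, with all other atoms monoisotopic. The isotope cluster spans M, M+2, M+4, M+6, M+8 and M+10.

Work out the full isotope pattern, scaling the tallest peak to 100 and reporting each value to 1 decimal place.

2.2 : 20.2 : 67.0 : 100.0 : 68.8 : 17.8

Silver pattern (n=3): 0.13931407 : 0.38827347 : 0.36071085 : 0.11170161
Element Eb pattern (n=2): 0.05753282 : 0.36465436 : 0.57781282
Convolve the two distributions (both contribute in 2-u steps):
  M: 0.13931407×0.05753282 = 0.008015
  M+2: 0.13931407×0.36465436 + 0.38827347×0.05753282 = 0.073140
  M+4: 0.13931407×0.57781282 + 0.38827347×0.36465436 + 0.36071085×0.05753282 = 0.242836
  M+6: 0.38827347×0.57781282 + 0.36071085×0.36465436 + 0.11170161×0.05753282 = 0.362311
  M+8: 0.36071085×0.57781282 + 0.11170161×0.36465436 = 0.249156
  M+10: 0.11170161×0.57781282 = 0.064543
Scale to base peak (0.362311) = 100: 2.2 : 20.2 : 67.0 : 100.0 : 68.8 : 17.8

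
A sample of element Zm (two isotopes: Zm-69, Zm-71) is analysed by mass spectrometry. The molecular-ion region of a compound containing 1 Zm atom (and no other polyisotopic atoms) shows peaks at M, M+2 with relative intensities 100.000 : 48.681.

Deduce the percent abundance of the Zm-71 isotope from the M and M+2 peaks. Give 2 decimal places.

Let p = fractional abundance of Zm-69. I(M+2)/I(M) = [C(1,1)·p^0·(1−p)] / p^1 = 1·(1−p)/p = 48.681/100.000 = 0.4868
(1−p)/p = 0.4868/1 = 0.4868  ⇒  p = 1/(1 + 0.4868) = 0.6726
Zm-69: 67.26%, Zm-71: 32.74%.

32.74%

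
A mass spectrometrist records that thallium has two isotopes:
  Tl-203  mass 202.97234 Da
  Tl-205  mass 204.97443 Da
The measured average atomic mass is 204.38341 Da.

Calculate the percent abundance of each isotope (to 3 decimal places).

Let x be the fractional abundance of Tl-203; then Tl-205 has abundance 1 − x.
202.97234·x + 204.97443·(1 − x) = 204.38341
(202.97234 − 204.97443)·x = 204.38341 − 204.97443
x = -0.59102 / -2.00209 = 0.29520 → 29.520% Tl-203, 70.480% Tl-205.

Tl-203: 29.520%, Tl-205: 70.480%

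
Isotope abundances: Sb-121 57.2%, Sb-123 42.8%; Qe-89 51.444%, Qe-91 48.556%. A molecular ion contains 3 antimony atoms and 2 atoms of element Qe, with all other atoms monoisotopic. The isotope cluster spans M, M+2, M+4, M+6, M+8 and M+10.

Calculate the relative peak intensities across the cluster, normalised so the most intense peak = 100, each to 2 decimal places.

Antimony pattern (n=3): 0.18714925 : 0.42010426 : 0.31434374 : 0.07840275
Element Qe pattern (n=2): 0.26464851 : 0.49958297 : 0.23576851
Convolve the two distributions (both contribute in 2-u steps):
  M: 0.18714925×0.26464851 = 0.049529
  M+2: 0.18714925×0.49958297 + 0.42010426×0.26464851 = 0.204677
  M+4: 0.18714925×0.23576851 + 0.42010426×0.49958297 + 0.31434374×0.26464851 = 0.337191
  M+6: 0.42010426×0.23576851 + 0.31434374×0.49958297 + 0.07840275×0.26464851 = 0.276837
  M+8: 0.31434374×0.23576851 + 0.07840275×0.49958297 = 0.113281
  M+10: 0.07840275×0.23576851 = 0.018485
Scale to base peak (0.337191) = 100: 14.69 : 60.70 : 100.00 : 82.10 : 33.60 : 5.48

14.69 : 60.70 : 100.00 : 82.10 : 33.60 : 5.48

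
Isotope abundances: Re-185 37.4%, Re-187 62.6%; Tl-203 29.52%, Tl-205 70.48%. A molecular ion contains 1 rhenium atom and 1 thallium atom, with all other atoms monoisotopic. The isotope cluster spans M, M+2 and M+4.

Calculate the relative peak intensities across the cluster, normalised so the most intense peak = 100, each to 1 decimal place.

24.6 : 100.0 : 98.4

Rhenium pattern (n=1): 0.3740 : 0.6260
Thallium pattern (n=1): 0.2952 : 0.7048
Convolve the two distributions (both contribute in 2-u steps):
  M: 0.3740×0.2952 = 0.110405
  M+2: 0.3740×0.7048 + 0.6260×0.2952 = 0.448390
  M+4: 0.6260×0.7048 = 0.441205
Scale to base peak (0.448390) = 100: 24.6 : 100.0 : 98.4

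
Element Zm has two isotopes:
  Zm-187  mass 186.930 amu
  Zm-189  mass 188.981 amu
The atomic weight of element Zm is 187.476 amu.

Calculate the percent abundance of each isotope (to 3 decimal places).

Zm-187: 73.379%, Zm-189: 26.621%

Let x be the fractional abundance of Zm-187; then Zm-189 has abundance 1 − x.
186.930·x + 188.981·(1 − x) = 187.476
(186.930 − 188.981)·x = 187.476 − 188.981
x = -1.505 / -2.051 = 0.73379 → 73.379% Zm-187, 26.621% Zm-189.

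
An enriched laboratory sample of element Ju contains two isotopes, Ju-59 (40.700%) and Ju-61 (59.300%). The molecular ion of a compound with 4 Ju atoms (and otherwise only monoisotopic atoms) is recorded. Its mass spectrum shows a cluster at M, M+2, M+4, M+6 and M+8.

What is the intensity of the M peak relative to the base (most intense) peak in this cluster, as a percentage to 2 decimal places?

Term probabilities: M 0.0274, M+2 0.1599, M+4 0.3495, M+6 0.3395, M+8 0.1237. Base peak = M+4.
P(M+4) = C(4,2) × 0.40700^2 × 0.59300^2 = 6 × 0.165649 × 0.351649 = 0.349502 (base)
P(M) = C(4,0) × 0.40700^4 × 0.59300^0 = 1 × 0.02743959 × 1.0000 = 0.027440
Relative intensity = 0.027440 / 0.349502 × 100 = 7.85

7.85%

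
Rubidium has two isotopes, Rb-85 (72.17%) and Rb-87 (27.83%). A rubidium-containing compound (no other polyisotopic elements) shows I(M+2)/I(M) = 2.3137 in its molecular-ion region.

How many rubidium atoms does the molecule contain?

The M+2/M ratio from n Rb atoms is n · q/p = n · 0.2783/0.7217.
n = 2.3137 × 0.7217/0.2783 = 6.00 ≈ 6

6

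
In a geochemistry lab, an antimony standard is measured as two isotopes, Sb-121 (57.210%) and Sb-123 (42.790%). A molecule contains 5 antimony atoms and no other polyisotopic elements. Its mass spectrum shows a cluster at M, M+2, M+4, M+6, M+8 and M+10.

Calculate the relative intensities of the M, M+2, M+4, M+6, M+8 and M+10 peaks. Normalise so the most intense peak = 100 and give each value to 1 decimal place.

The 5 Sb atoms are independent, so intensities follow the terms of (0.57210 + 0.42790)^5.
P(M) = 0.57210^5 = 0.061286
P(M+2) = 5 × 0.57210^4 × 0.42790^1 = 0.229192
P(M+4) = 10 × 0.57210^3 × 0.42790^2 = 0.342847
P(M+6) = 10 × 0.57210^2 × 0.42790^3 = 0.256431
P(M+8) = 5 × 0.57210^1 × 0.42790^4 = 0.095898
P(M+10) = 0.42790^5 = 0.014345
The M+4 peak is largest (0.342847); scaling to 100 gives 17.9 : 66.8 : 100.0 : 74.8 : 28.0 : 4.2.

17.9 : 66.8 : 100.0 : 74.8 : 28.0 : 4.2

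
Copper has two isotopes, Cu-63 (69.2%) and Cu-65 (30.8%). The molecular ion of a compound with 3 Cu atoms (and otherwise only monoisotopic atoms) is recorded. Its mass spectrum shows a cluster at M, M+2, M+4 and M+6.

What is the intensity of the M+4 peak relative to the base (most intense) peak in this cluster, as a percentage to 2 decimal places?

44.51%

Term probabilities: M 0.3314, M+2 0.4425, M+4 0.1969, M+6 0.0292. Base peak = M+2.
P(M+2) = C(3,1) × 0.692^2 × 0.308^1 = 3 × 0.478864 × 0.3080 = 0.442470 (base)
P(M+4) = C(3,2) × 0.692^1 × 0.308^2 = 3 × 0.6920 × 0.094864 = 0.196938
Relative intensity = 0.196938 / 0.442470 × 100 = 44.51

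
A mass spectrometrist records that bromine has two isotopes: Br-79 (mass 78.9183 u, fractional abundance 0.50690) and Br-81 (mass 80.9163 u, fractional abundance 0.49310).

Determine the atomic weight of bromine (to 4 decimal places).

79.9035 u

Average mass = Σ (abundance × isotope mass) = 0.50690 × 78.9183 + 0.49310 × 80.9163
= 40.00369 + 39.89983 = 79.90352 u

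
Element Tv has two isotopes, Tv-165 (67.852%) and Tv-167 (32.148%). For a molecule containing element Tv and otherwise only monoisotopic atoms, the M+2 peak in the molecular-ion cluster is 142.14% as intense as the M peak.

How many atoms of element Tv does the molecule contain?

3

For n independent Tv atoms, I(M+2)/I(M) = n · (abundance Tv-167) / (abundance Tv-165) = n · 0.32148/0.67852.
n = 1.4214 × 0.67852/0.32148 = 3.00 ≈ 3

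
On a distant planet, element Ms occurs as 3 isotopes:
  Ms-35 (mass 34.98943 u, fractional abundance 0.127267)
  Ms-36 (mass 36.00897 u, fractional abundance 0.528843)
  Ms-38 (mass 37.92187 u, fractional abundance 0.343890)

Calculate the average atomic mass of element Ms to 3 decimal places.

Weight each isotope mass by its fractional abundance: 0.127267 × 34.98943 + 0.528843 × 36.00897 + 0.343890 × 37.92187
= 4.453000 + 19.043092 + 13.040952 = 36.537044 u

36.537 u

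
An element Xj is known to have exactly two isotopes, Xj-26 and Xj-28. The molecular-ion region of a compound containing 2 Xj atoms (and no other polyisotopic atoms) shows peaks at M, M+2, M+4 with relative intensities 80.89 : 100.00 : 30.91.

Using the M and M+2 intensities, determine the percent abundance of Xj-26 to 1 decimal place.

If p is the fraction of Xj that is Xj-26, then I(M+2)/I(M) = [C(2,1)·p^1·(1−p)] / p^2 = 2·(1−p)/p = 100.00/80.89 = 1.2362
(1−p)/p = 1.2362/2 = 0.6181  ⇒  p = 1/(1 + 0.6181) = 0.6180
Xj-26: 61.8%, Xj-28: 38.2%.

61.8%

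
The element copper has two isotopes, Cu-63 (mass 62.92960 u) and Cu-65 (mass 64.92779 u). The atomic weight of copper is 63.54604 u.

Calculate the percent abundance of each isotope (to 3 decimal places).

Cu-63: 69.150%, Cu-65: 30.850%

Writing the weighted mean with unknown fraction x of Cu-63:
62.92960·x + 64.92779·(1 − x) = 63.54604
(62.92960 − 64.92779)·x = 63.54604 − 64.92779
x = -1.38175 / -1.99819 = 0.69150 → 69.150% Cu-63, 30.850% Cu-65.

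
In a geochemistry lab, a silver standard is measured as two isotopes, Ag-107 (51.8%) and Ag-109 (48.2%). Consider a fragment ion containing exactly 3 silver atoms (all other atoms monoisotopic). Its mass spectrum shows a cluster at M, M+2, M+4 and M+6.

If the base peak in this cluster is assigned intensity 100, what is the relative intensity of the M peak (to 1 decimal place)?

35.8

(0.518 + 0.482)^3 gives M 0.1390, M+2 0.3880, M+4 0.3610, M+6 0.1120; the largest is M+2.
P(M+2) = C(3,1) × 0.518^2 × 0.482^1 = 3 × 0.268324 × 0.4820 = 0.387997 (base)
P(M) = C(3,0) × 0.518^3 × 0.482^0 = 1 × 0.13899183 × 1.0000 = 0.138992
Relative intensity = 0.138992 / 0.387997 × 100 = 35.8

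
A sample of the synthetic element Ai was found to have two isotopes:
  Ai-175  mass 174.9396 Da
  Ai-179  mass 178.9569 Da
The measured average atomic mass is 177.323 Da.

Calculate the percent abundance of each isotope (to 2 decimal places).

Ai-175: 40.67%, Ai-179: 59.33%

Writing the weighted mean with unknown fraction x of Ai-175:
174.9396·x + 178.9569·(1 − x) = 177.323
(174.9396 − 178.9569)·x = 177.323 − 178.9569
x = -1.6339 / -4.0173 = 0.40672 → 40.67% Ai-175, 59.33% Ai-179.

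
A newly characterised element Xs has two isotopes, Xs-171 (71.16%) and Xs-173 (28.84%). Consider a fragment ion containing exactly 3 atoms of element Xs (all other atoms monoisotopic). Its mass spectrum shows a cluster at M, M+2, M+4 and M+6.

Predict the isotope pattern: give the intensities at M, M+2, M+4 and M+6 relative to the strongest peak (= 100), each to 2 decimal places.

82.25 : 100.00 : 40.53 : 5.48

Expanding (0.7116 + 0.2884)^3:
P(M) = 0.7116^3 = 0.360336
P(M+2) = 3 × 0.7116^2 × 0.2884^1 = 0.438115
P(M+4) = 3 × 0.7116^1 × 0.2884^2 = 0.177561
P(M+6) = 0.2884^3 = 0.023988
The M+2 peak is largest (0.438115); scaling to 100 gives 82.25 : 100.00 : 40.53 : 5.48.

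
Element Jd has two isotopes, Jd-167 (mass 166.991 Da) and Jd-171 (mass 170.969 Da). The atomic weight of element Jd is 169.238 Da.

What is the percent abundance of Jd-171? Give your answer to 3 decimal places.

56.486%

With x = fraction of Jd-167 (so Jd-171 is 1 − x):
166.991·x + 170.969·(1 − x) = 169.238
(166.991 − 170.969)·x = 169.238 − 170.969
x = -1.731 / -3.978 = 0.43514 → 43.514% Jd-167, 56.486% Jd-171.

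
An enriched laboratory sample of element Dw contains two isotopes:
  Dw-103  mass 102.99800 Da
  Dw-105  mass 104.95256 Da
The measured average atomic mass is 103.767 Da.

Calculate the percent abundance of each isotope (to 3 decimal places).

Let x be the fractional abundance of Dw-103; then Dw-105 has abundance 1 − x.
102.99800·x + 104.95256·(1 − x) = 103.767
(102.99800 − 104.95256)·x = 103.767 − 104.95256
x = -1.18556 / -1.95456 = 0.60656 → 60.656% Dw-103, 39.344% Dw-105.

Dw-103: 60.656%, Dw-105: 39.344%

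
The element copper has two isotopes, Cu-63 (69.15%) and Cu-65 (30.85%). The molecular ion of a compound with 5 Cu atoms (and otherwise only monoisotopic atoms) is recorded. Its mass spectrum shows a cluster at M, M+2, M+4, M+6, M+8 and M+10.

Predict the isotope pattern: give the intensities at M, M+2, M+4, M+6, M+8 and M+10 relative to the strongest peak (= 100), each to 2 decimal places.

44.83 : 100.00 : 89.23 : 39.81 : 8.88 : 0.79

The 5 Cu atoms are independent, so intensities follow the terms of (0.6915 + 0.3085)^5.
P(M) = 0.6915^5 = 0.158111
P(M+2) = 5 × 0.6915^4 × 0.3085^1 = 0.352691
P(M+4) = 10 × 0.6915^3 × 0.3085^2 = 0.314693
P(M+6) = 10 × 0.6915^2 × 0.3085^3 = 0.140394
P(M+8) = 5 × 0.6915^1 × 0.3085^4 = 0.031317
P(M+10) = 0.3085^5 = 0.002794
The M+2 peak is largest (0.352691); scaling to 100 gives 44.83 : 100.00 : 89.23 : 39.81 : 8.88 : 0.79.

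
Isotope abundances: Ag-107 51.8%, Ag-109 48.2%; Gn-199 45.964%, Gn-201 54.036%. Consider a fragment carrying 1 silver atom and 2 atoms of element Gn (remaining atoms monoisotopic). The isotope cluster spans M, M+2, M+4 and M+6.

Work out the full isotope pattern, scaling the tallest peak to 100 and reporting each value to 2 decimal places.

Silver pattern (n=1): 0.5180 : 0.4820
Element Gn pattern (n=2): 0.21126893 : 0.49674214 : 0.29198893
Convolve the two distributions (both contribute in 2-u steps):
  M: 0.5180×0.21126893 = 0.109437
  M+2: 0.5180×0.49674214 + 0.4820×0.21126893 = 0.359144
  M+4: 0.5180×0.29198893 + 0.4820×0.49674214 = 0.390680
  M+6: 0.4820×0.29198893 = 0.140739
Scale to base peak (0.390680) = 100: 28.01 : 91.93 : 100.00 : 36.02

28.01 : 91.93 : 100.00 : 36.02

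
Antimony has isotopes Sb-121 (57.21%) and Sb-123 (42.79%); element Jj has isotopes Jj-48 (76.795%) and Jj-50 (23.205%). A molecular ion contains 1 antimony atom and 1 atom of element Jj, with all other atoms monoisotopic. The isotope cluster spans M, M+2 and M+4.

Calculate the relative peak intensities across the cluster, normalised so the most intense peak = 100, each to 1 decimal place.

Antimony pattern (n=1): 0.5721 : 0.4279
Element Jj pattern (n=1): 0.76795 : 0.23205
Convolve the two distributions (both contribute in 2-u steps):
  M: 0.5721×0.76795 = 0.439344
  M+2: 0.5721×0.23205 + 0.4279×0.76795 = 0.461362
  M+4: 0.4279×0.23205 = 0.099294
Scale to base peak (0.461362) = 100: 95.2 : 100.0 : 21.5

95.2 : 100.0 : 21.5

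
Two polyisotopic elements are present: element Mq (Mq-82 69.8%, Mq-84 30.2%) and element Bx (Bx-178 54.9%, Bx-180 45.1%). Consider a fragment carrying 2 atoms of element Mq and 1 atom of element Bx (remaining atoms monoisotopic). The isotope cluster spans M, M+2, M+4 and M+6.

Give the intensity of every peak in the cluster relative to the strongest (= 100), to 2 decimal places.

Element Mq pattern (n=2): 0.487204 : 0.421592 : 0.091204
Element Bx pattern (n=1): 0.5490 : 0.4510
Convolve the two distributions (both contribute in 2-u steps):
  M: 0.487204×0.5490 = 0.267475
  M+2: 0.487204×0.4510 + 0.421592×0.5490 = 0.451183
  M+4: 0.421592×0.4510 + 0.091204×0.5490 = 0.240209
  M+6: 0.091204×0.4510 = 0.041133
Scale to base peak (0.451183) = 100: 59.28 : 100.00 : 53.24 : 9.12

59.28 : 100.00 : 53.24 : 9.12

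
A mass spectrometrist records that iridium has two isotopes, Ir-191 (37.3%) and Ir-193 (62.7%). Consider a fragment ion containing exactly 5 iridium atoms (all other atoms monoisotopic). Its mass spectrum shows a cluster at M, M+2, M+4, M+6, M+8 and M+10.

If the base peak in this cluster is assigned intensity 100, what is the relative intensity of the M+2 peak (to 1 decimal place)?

17.7

Binomial terms of (0.373 + 0.627)^5: M 0.0072, M+2 0.0607, M+4 0.2040, M+6 0.3429, M+8 0.2882, M+10 0.0969 → M+6 is the base peak.
P(M+6) = C(5,3) × 0.373^2 × 0.627^3 = 10 × 0.139129 × 0.24649188 = 0.342942 (base)
P(M+2) = C(5,1) × 0.373^4 × 0.627^1 = 5 × 0.01935688 × 0.6270 = 0.060684
Relative intensity = 0.060684 / 0.342942 × 100 = 17.7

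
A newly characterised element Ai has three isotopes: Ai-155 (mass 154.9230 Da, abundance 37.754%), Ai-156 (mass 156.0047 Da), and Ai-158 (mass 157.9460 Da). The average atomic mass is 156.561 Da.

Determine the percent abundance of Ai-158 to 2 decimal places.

49.69%

Let x and y be the fractions of Ai-156 and Ai-158. Then x + y = 1 − 0.37754 = 0.62246 and 156.0047x + 157.9460y = 156.561 − 0.37754×154.9230 = 98.07137058.
Substituting: 156.0047x + 157.9460(0.62246 − x) = 98.07137058
(156.0047 − 157.9460)x = -0.24369658  ⇒  x = 0.12553, y = 0.49693
Ai-156: 12.55%, Ai-158: 49.69%.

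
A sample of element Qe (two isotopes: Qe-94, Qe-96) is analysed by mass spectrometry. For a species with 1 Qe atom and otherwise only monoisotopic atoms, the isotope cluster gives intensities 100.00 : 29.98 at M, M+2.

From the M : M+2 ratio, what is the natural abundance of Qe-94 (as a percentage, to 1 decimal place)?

Let p = fractional abundance of Qe-94. I(M+2)/I(M) = [C(1,1)·p^0·(1−p)] / p^1 = 1·(1−p)/p = 29.98/100.00 = 0.2998
(1−p)/p = 0.2998/1 = 0.2998  ⇒  p = 1/(1 + 0.2998) = 0.7693
Qe-94: 76.9%, Qe-96: 23.1%.

76.9%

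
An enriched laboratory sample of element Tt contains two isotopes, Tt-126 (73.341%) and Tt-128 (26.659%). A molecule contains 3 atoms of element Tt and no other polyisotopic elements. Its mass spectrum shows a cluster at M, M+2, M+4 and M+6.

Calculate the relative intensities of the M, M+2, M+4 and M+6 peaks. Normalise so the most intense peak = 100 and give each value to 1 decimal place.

91.7 : 100.0 : 36.3 : 4.4

The 3 Tt atoms are independent, so intensities follow the terms of (0.73341 + 0.26659)^3.
P(M) = 0.73341^3 = 0.394494
P(M+2) = 3 × 0.73341^2 × 0.26659^1 = 0.430188
P(M+4) = 3 × 0.73341^1 × 0.26659^2 = 0.156371
P(M+6) = 0.26659^3 = 0.018947
The M+2 peak is largest (0.430188); scaling to 100 gives 91.7 : 100.0 : 36.3 : 4.4.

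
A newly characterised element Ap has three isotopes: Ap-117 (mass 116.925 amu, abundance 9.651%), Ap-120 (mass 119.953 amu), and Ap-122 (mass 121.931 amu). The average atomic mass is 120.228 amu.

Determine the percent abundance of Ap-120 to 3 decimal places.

The remaining 90.349% is split between Ap-120 (fraction x) and Ap-122 (fraction 0.90349 − x).
Substituting: 119.953x + 121.931(0.90349 − x) = 108.94356825
(119.953 − 121.931)x = -1.21987094  ⇒  x = 0.61672, y = 0.28677
Ap-120: 61.672%, Ap-122: 28.677%.

61.672%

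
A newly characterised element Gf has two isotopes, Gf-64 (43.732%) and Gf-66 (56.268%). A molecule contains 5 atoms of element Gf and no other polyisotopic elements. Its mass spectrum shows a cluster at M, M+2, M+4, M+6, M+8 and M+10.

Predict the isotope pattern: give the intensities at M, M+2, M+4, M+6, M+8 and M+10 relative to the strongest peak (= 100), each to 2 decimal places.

Each Gf atom is independently Gf-64 (p = 0.43732) or Gf-66 (q = 0.56268); the cluster is the binomial expansion (p + q)^5.
P(M) = 0.43732^5 = 0.015995
P(M+2) = 5 × 0.43732^4 × 0.56268^1 = 0.102903
P(M+4) = 10 × 0.43732^3 × 0.56268^2 = 0.264802
P(M+6) = 10 × 0.43732^2 × 0.56268^3 = 0.340709
P(M+8) = 5 × 0.43732^1 × 0.56268^4 = 0.219187
P(M+10) = 0.56268^5 = 0.056404
The M+6 peak is largest (0.340709); scaling to 100 gives 4.69 : 30.20 : 77.72 : 100.00 : 64.33 : 16.55.

4.69 : 30.20 : 77.72 : 100.00 : 64.33 : 16.55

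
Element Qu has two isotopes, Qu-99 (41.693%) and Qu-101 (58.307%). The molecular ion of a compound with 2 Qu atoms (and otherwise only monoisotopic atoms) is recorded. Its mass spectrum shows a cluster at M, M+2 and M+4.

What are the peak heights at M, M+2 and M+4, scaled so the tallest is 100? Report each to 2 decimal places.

35.75 : 100.00 : 69.92

The 2 Qu atoms are independent, so intensities follow the terms of (0.41693 + 0.58307)^2.
P(M) = 0.41693^2 = 0.173831
P(M+2) = 2 × 0.41693^1 × 0.58307^1 = 0.486199
P(M+4) = 0.58307^2 = 0.339971
The M+2 peak is largest (0.486199); scaling to 100 gives 35.75 : 100.00 : 69.92.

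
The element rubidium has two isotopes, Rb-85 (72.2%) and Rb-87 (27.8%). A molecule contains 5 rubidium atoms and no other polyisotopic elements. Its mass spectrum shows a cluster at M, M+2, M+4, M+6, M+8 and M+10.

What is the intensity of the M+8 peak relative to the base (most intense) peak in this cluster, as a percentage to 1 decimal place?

5.7%

Binomial terms of (0.722 + 0.278)^5: M 0.1962, M+2 0.3777, M+4 0.2909, M+6 0.1120, M+8 0.0216, M+10 0.0017 → M+2 is the base peak.
P(M+2) = C(5,1) × 0.722^4 × 0.278^1 = 5 × 0.27173701 × 0.2780 = 0.377714 (base)
P(M+8) = C(5,4) × 0.722^1 × 0.278^4 = 5 × 0.7220 × 0.00597282 = 0.021562
Relative intensity = 0.021562 / 0.377714 × 100 = 5.7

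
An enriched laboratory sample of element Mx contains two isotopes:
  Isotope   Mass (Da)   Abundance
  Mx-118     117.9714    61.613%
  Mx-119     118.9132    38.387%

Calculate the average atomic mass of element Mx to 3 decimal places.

Weight each isotope mass by its fractional abundance: 0.61613 × 117.9714 + 0.38387 × 118.9132
= 72.68572 + 45.64721 = 118.33293 Da

118.333 Da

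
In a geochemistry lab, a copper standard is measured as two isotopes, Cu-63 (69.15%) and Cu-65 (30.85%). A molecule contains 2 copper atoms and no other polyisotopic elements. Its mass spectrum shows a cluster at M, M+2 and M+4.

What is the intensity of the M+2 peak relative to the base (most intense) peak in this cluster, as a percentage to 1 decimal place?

Term probabilities: M 0.4782, M+2 0.4267, M+4 0.0952. Base peak = M.
P(M) = C(2,0) × 0.6915^2 × 0.3085^0 = 1 × 0.47817225 × 1.0000 = 0.478172 (base)
P(M+2) = C(2,1) × 0.6915^1 × 0.3085^1 = 2 × 0.6915 × 0.3085 = 0.426656
Relative intensity = 0.426656 / 0.478172 × 100 = 89.2

89.2%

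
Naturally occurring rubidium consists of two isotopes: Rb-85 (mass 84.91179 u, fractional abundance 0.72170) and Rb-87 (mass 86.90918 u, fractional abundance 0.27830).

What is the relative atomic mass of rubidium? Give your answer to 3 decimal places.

Weight each isotope mass by its fractional abundance: 0.72170 × 84.91179 + 0.27830 × 86.90918
= 61.280839 + 24.186825 = 85.467664 u

85.468 u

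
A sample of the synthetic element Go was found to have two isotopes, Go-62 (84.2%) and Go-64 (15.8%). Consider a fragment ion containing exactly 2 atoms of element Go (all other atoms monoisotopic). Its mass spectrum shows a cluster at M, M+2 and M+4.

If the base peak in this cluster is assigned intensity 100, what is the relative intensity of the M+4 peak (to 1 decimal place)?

3.5

Binomial terms of (0.842 + 0.158)^2: M 0.7090, M+2 0.2661, M+4 0.0250 → M is the base peak.
P(M) = C(2,0) × 0.842^2 × 0.158^0 = 1 × 0.708964 × 1.0000 = 0.708964 (base)
P(M+4) = C(2,2) × 0.842^0 × 0.158^2 = 1 × 1.0000 × 0.024964 = 0.024964
Relative intensity = 0.024964 / 0.708964 × 100 = 3.5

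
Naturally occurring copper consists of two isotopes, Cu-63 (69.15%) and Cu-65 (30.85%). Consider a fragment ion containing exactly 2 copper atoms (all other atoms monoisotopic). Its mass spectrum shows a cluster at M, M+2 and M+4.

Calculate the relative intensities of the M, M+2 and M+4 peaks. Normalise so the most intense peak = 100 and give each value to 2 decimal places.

100.00 : 89.23 : 19.90

The 2 Cu atoms are independent, so intensities follow the terms of (0.6915 + 0.3085)^2.
P(M) = 0.6915^2 = 0.478172
P(M+2) = 2 × 0.6915^1 × 0.3085^1 = 0.426656
P(M+4) = 0.3085^2 = 0.095172
The M peak is largest (0.478172); scaling to 100 gives 100.00 : 89.23 : 19.90.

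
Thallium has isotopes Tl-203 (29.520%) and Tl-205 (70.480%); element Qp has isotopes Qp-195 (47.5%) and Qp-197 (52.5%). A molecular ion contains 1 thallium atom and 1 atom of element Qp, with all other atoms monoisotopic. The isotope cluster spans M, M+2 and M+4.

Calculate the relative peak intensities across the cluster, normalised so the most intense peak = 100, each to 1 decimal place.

Thallium pattern (n=1): 0.2952 : 0.7048
Element Qp pattern (n=1): 0.4750 : 0.5250
Convolve the two distributions (both contribute in 2-u steps):
  M: 0.2952×0.4750 = 0.140220
  M+2: 0.2952×0.5250 + 0.7048×0.4750 = 0.489760
  M+4: 0.7048×0.5250 = 0.370020
Scale to base peak (0.489760) = 100: 28.6 : 100.0 : 75.6

28.6 : 100.0 : 75.6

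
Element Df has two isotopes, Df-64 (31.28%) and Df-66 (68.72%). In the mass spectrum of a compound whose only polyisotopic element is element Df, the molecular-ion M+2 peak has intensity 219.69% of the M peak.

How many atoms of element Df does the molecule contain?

1

The M+2/M ratio from n Df atoms is n · q/p = n · 0.6872/0.3128.
n = 2.1969 × 0.3128/0.6872 = 1.00 ≈ 1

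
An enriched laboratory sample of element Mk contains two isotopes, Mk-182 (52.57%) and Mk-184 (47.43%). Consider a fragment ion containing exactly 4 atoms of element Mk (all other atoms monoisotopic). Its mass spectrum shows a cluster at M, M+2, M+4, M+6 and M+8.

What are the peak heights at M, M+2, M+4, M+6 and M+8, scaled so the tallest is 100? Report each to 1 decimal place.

20.5 : 73.9 : 100.0 : 60.1 : 13.6

The 4 Mk atoms are independent, so intensities follow the terms of (0.5257 + 0.4743)^4.
P(M) = 0.5257^4 = 0.076375
P(M+2) = 4 × 0.5257^3 × 0.4743^1 = 0.275630
P(M+4) = 6 × 0.5257^2 × 0.4743^2 = 0.373021
P(M+6) = 4 × 0.5257^1 × 0.4743^3 = 0.224366
P(M+8) = 0.4743^4 = 0.050607
The M+4 peak is largest (0.373021); scaling to 100 gives 20.5 : 73.9 : 100.0 : 60.1 : 13.6.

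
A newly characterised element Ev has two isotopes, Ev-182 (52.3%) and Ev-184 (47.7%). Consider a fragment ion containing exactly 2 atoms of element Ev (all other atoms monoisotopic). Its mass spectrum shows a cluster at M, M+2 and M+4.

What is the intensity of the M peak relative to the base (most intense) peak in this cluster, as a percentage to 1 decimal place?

54.8%

Term probabilities: M 0.2735, M+2 0.4989, M+4 0.2275. Base peak = M+2.
P(M+2) = C(2,1) × 0.523^1 × 0.477^1 = 2 × 0.5230 × 0.4770 = 0.498942 (base)
P(M) = C(2,0) × 0.523^2 × 0.477^0 = 1 × 0.273529 × 1.0000 = 0.273529
Relative intensity = 0.273529 / 0.498942 × 100 = 54.8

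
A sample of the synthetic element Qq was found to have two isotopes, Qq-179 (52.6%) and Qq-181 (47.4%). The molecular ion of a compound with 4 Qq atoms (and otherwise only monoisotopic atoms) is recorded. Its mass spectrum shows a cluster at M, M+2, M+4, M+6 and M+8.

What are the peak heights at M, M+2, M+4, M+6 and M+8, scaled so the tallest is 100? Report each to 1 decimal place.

20.5 : 74.0 : 100.0 : 60.1 : 13.5

The 4 Qq atoms are independent, so intensities follow the terms of (0.526 + 0.474)^4.
P(M) = 0.526^4 = 0.076550
P(M+2) = 4 × 0.526^3 × 0.474^1 = 0.275928
P(M+4) = 6 × 0.526^2 × 0.474^2 = 0.372975
P(M+6) = 4 × 0.526^1 × 0.474^3 = 0.224068
P(M+8) = 0.474^4 = 0.050479
The M+4 peak is largest (0.372975); scaling to 100 gives 20.5 : 74.0 : 100.0 : 60.1 : 13.5.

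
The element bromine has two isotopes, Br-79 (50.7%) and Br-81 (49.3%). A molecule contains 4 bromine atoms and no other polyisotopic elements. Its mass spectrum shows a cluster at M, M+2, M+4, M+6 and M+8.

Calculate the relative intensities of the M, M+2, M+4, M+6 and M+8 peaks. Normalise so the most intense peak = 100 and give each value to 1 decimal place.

Each Br atom is independently Br-79 (p = 0.507) or Br-81 (q = 0.493); the cluster is the binomial expansion (p + q)^4.
P(M) = 0.507^4 = 0.066074
P(M+2) = 4 × 0.507^3 × 0.493^1 = 0.256999
P(M+4) = 6 × 0.507^2 × 0.493^2 = 0.374853
P(M+6) = 4 × 0.507^1 × 0.493^3 = 0.243001
P(M+8) = 0.493^4 = 0.059073
The M+4 peak is largest (0.374853); scaling to 100 gives 17.6 : 68.6 : 100.0 : 64.8 : 15.8.

17.6 : 68.6 : 100.0 : 64.8 : 15.8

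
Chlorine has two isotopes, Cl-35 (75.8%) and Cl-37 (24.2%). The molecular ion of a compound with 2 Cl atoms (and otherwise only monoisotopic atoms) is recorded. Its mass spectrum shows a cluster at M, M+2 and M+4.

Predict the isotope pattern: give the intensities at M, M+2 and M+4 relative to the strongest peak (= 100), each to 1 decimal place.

100.0 : 63.9 : 10.2

Expanding (0.758 + 0.242)^2:
P(M) = 0.758^2 = 0.574564
P(M+2) = 2 × 0.758^1 × 0.242^1 = 0.366872
P(M+4) = 0.242^2 = 0.058564
The M peak is largest (0.574564); scaling to 100 gives 100.0 : 63.9 : 10.2.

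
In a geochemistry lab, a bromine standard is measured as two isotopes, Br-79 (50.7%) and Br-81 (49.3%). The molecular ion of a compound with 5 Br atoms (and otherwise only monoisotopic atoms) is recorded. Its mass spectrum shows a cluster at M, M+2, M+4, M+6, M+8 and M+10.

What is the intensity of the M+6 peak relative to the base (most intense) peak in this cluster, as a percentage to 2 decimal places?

Term probabilities: M 0.0335, M+2 0.1629, M+4 0.3168, M+6 0.3080, M+8 0.1497, M+10 0.0291. Base peak = M+4.
P(M+4) = C(5,2) × 0.507^3 × 0.493^2 = 10 × 0.13032384 × 0.243049 = 0.316751 (base)
P(M+6) = C(5,3) × 0.507^2 × 0.493^3 = 10 × 0.257049 × 0.11982316 = 0.308004
Relative intensity = 0.308004 / 0.316751 × 100 = 97.24

97.24%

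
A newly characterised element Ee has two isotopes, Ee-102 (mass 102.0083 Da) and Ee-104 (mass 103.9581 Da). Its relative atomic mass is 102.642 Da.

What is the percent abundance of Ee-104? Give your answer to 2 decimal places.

32.50%

Writing the weighted mean with unknown fraction x of Ee-102:
102.0083·x + 103.9581·(1 − x) = 102.642
(102.0083 − 103.9581)·x = 102.642 − 103.9581
x = -1.3161 / -1.9498 = 0.67499 → 67.50% Ee-102, 32.50% Ee-104.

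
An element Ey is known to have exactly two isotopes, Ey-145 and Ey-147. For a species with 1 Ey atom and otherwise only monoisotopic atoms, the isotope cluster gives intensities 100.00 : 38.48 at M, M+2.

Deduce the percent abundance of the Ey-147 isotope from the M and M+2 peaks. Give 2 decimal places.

27.79%

Write p for the Ey-145 fraction. I(M+2)/I(M) = [C(1,1)·p^0·(1−p)] / p^1 = 1·(1−p)/p = 38.48/100.00 = 0.3848
(1−p)/p = 0.3848/1 = 0.3848  ⇒  p = 1/(1 + 0.3848) = 0.7221
Ey-145: 72.21%, Ey-147: 27.79%.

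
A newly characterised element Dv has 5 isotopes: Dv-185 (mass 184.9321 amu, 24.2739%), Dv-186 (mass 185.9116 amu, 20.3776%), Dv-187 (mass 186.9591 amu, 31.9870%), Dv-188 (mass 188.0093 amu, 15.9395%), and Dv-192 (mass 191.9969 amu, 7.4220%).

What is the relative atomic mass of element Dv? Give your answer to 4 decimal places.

186.7949 amu

Weight each isotope mass by its fractional abundance: 0.242739 × 184.9321 + 0.203776 × 185.9116 + 0.319870 × 186.9591 + 0.159395 × 188.0093 + 0.074220 × 191.9969
= 44.89023 + 37.88432 + 59.80261 + 29.96774 + 14.25001 = 186.79491 amu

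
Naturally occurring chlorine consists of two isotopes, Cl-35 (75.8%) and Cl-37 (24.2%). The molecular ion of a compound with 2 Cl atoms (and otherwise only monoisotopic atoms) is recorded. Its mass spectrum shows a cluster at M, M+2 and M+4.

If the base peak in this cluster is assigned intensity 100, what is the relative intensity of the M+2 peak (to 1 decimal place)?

Term probabilities: M 0.5746, M+2 0.3669, M+4 0.0586. Base peak = M.
P(M) = C(2,0) × 0.758^2 × 0.242^0 = 1 × 0.574564 × 1.0000 = 0.574564 (base)
P(M+2) = C(2,1) × 0.758^1 × 0.242^1 = 2 × 0.7580 × 0.2420 = 0.366872
Relative intensity = 0.366872 / 0.574564 × 100 = 63.9

63.9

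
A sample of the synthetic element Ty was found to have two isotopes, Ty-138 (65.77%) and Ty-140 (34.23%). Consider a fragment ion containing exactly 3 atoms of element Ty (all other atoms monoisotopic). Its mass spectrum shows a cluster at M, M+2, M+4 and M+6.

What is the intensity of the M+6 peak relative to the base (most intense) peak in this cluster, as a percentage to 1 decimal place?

9.0%

Binomial terms of (0.6577 + 0.3423)^3: M 0.2845, M+2 0.4442, M+4 0.2312, M+6 0.0401 → M+2 is the base peak.
P(M+2) = C(3,1) × 0.6577^2 × 0.3423^1 = 3 × 0.43256929 × 0.3423 = 0.444205 (base)
P(M+6) = C(3,3) × 0.6577^0 × 0.3423^3 = 1 × 1.0000 × 0.04010705 = 0.040107
Relative intensity = 0.040107 / 0.444205 × 100 = 9.0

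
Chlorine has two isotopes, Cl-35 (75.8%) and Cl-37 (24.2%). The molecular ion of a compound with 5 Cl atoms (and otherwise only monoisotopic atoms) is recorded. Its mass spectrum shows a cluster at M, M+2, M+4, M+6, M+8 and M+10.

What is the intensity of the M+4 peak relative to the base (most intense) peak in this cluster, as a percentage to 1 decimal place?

63.9%

Binomial terms of (0.758 + 0.242)^5: M 0.2502, M+2 0.3994, M+4 0.2551, M+6 0.0814, M+8 0.0130, M+10 0.0008 → M+2 is the base peak.
P(M+2) = C(5,1) × 0.758^4 × 0.242^1 = 5 × 0.33012379 × 0.2420 = 0.399450 (base)
P(M+4) = C(5,2) × 0.758^3 × 0.242^2 = 10 × 0.43551951 × 0.058564 = 0.255058
Relative intensity = 0.255058 / 0.399450 × 100 = 63.9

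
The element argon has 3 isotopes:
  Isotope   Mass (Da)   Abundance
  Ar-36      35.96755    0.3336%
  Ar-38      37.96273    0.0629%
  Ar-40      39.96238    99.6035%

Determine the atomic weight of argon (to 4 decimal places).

39.9478 Da

Average mass = Σ (abundance × isotope mass) = 0.003336 × 35.96755 + 0.000629 × 37.96273 + 0.996035 × 39.96238
= 0.119988 + 0.023879 + 39.803929 = 39.947796 Da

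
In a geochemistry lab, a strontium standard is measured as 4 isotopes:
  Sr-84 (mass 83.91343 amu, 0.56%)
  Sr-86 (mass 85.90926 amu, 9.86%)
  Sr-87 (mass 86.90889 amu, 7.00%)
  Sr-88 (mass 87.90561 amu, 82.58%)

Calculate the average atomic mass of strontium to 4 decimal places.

Ar = Σ fᵢ·mᵢ = 0.0056 × 83.91343 + 0.0986 × 85.90926 + 0.0700 × 86.90889 + 0.8258 × 87.90561
= 0.469915 + 8.470653 + 6.083622 + 72.592453 = 87.616643 amu

87.6166 amu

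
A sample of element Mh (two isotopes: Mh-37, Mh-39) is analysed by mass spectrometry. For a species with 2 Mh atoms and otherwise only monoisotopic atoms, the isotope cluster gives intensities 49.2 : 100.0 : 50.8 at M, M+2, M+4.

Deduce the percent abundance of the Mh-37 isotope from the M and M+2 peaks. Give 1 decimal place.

Write p for the Mh-37 fraction. I(M+2)/I(M) = [C(2,1)·p^1·(1−p)] / p^2 = 2·(1−p)/p = 100.0/49.2 = 2.0325
(1−p)/p = 2.0325/2 = 1.0163  ⇒  p = 1/(1 + 1.0163) = 0.4960
Mh-37: 49.6%, Mh-39: 50.4%.

49.6%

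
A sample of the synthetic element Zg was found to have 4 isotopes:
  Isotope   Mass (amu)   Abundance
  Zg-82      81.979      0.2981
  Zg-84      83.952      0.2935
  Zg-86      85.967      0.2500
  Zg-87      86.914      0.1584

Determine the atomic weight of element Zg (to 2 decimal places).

The abundance-weighted mean is 0.2981 × 81.979 + 0.2935 × 83.952 + 0.2500 × 85.967 + 0.1584 × 86.914
= 24.4379 + 24.6399 + 21.4918 + 13.7672 = 84.3368 amu

84.34 amu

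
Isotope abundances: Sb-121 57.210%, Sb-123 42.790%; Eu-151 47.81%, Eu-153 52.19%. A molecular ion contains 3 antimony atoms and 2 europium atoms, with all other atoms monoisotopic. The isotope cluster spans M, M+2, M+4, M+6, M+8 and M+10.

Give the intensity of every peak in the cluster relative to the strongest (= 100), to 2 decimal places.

12.87 : 56.99 : 100.00 : 86.97 : 37.50 : 6.42

Antimony pattern (n=3): 0.18724742 : 0.42015297 : 0.3142518 : 0.07834781
Europium pattern (n=2): 0.22857961 : 0.49904078 : 0.27237961
Convolve the two distributions (both contribute in 2-u steps):
  M: 0.18724742×0.22857961 = 0.042801
  M+2: 0.18724742×0.49904078 + 0.42015297×0.22857961 = 0.189483
  M+4: 0.18724742×0.27237961 + 0.42015297×0.49904078 + 0.3142518×0.22857961 = 0.332507
  M+6: 0.42015297×0.27237961 + 0.3142518×0.49904078 + 0.07834781×0.22857961 = 0.289174
  M+8: 0.3142518×0.27237961 + 0.07834781×0.49904078 = 0.124695
  M+10: 0.07834781×0.27237961 = 0.021340
Scale to base peak (0.332507) = 100: 12.87 : 56.99 : 100.00 : 86.97 : 37.50 : 6.42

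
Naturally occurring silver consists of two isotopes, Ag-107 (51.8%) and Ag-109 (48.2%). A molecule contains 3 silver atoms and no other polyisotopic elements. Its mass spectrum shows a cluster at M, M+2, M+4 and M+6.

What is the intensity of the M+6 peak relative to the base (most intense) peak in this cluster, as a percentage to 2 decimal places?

(0.518 + 0.482)^3 gives M 0.1390, M+2 0.3880, M+4 0.3610, M+6 0.1120; the largest is M+2.
P(M+2) = C(3,1) × 0.518^2 × 0.482^1 = 3 × 0.268324 × 0.4820 = 0.387997 (base)
P(M+6) = C(3,3) × 0.518^0 × 0.482^3 = 1 × 1.0000 × 0.11198017 = 0.111980
Relative intensity = 0.111980 / 0.387997 × 100 = 28.86

28.86%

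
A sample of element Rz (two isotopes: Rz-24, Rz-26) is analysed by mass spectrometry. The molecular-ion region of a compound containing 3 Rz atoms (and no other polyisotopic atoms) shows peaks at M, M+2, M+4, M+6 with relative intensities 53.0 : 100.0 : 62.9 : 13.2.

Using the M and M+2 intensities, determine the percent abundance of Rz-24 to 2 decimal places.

Write p for the Rz-24 fraction. I(M+2)/I(M) = [C(3,1)·p^2·(1−p)] / p^3 = 3·(1−p)/p = 100.0/53.0 = 1.8868
(1−p)/p = 1.8868/3 = 0.6289  ⇒  p = 1/(1 + 0.6289) = 0.6139
Rz-24: 61.39%, Rz-26: 38.61%.

61.39%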